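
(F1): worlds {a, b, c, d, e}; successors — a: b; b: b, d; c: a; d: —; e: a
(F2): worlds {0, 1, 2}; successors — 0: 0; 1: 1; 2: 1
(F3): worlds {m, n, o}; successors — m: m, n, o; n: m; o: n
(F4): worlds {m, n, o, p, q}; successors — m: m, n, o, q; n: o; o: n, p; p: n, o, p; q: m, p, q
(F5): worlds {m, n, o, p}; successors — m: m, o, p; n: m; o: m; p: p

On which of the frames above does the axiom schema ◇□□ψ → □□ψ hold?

The schema corresponds to a generalized confluence (Geach) condition: ∀x ∀y ∀z ((xRy ∧ xR²z) → ∃w (yR²w ∧ z = w)).
(F1): fails — bRd, bR²b but no w with dR²w and b=w.
(F2): satisfies the condition.
(F3): fails — mRo, mR²n but no w with oR²w and n=w.
(F4): fails — mRn, mR²m but no w with nR²w and m=w.
(F5): fails — mRp, mR²m but no w with pR²w and m=w.
Valid on: (F2).

(F2)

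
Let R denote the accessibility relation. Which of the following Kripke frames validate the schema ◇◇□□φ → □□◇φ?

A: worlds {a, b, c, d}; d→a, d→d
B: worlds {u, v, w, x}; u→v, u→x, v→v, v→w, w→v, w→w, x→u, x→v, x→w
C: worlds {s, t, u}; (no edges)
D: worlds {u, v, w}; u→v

This is the axiom for a generalized confluence (Geach) condition; its first-order frame correspondent is ∀x ∀y ∀z ((xR²y ∧ xR²z) → ∃w (yR²w ∧ zRw)).
A: fails — dR²a, dR²a but no w with aR²w and aRw.
B: holds.
C: holds.
D: holds.
Valid on: B, C, D.

B, C, D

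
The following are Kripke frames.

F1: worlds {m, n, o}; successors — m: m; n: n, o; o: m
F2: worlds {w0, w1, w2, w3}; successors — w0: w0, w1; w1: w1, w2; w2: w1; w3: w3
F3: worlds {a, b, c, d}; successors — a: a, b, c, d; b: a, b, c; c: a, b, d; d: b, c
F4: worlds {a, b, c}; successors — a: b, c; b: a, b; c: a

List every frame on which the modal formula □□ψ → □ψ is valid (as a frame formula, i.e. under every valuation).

F1, F2, F3

The schema corresponds to density: ∀x ∀y (Rxy → ∃z (Rxz ∧ Rzy)).
F1: holds.
F2: holds.
F3: holds.
F4: fails — Rac but no z with Raz and Rzc.
Valid on: F1, F2, F3.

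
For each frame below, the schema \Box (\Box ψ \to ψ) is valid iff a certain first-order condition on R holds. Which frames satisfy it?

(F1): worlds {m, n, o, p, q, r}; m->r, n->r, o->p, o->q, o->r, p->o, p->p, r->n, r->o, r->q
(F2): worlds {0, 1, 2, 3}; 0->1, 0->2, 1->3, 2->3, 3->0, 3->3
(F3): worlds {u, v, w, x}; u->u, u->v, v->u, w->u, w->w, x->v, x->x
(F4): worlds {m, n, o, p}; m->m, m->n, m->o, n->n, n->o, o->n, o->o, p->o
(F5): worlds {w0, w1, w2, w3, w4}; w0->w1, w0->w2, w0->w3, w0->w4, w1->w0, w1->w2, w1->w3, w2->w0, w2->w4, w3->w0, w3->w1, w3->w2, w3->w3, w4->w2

(F4)

The schema corresponds to shift-reflexivity: \forall x \forall y (Rxy \to Ryy).
(F1): fails — Rnr but not Rrr.
(F2): fails — R02 but not R22.
(F3): fails — Ruv but not Rvv.
(F4): satisfies the condition.
(F5): fails — Rw1w2 but not Rw2w2.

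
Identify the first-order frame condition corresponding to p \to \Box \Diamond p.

symmetry

Suppose p→□◇p is valid. Take Rxy and set V(p)={x}. Then p at x, so □◇p at x, so ◇p at y, so some z with Ryz has p; z=x, i.e. Ryx.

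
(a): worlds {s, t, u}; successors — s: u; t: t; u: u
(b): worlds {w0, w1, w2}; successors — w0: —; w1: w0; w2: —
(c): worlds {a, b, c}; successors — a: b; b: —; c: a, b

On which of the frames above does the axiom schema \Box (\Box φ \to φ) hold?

Frame correspondent (Sahlqvist): \forall x \forall y (Rxy \to Ryy) — i.e. shift-reflexivity.
(a): holds.
(b): fails — Rw1w0 but not Rw0w0.
(c): fails — Rca but not Raa.

(a)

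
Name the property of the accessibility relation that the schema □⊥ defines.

emptiness of R

This schema is the Ver axiom.
It corresponds to emptiness of R: ∀x ∀y ¬Rxy.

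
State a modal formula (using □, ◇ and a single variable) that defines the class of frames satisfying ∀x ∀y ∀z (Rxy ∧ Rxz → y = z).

A defining formula is ◇r → □r (the CD axiom).
Suppose ◇r→□r is valid. Take Rxy, Rxz and set V(r)={y}. Then ◇r at x, so □r at x, so r at z, i.e. z=y.

◇r → □r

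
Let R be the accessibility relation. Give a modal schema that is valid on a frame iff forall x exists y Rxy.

□p → ◇p

This is seriality; the standard corresponding axiom is D: □p → ◇p.
Suppose □p→◇p is valid. At any x set V(p)=W. Then □p at x, so ◇p at x, so x has a successor.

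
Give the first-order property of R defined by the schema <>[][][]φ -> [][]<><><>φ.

This is a Sahlqvist (Geach-type) schema ◇^1□^3φ → □^2◇^3φ.
First-order correspondent: forall x forall y forall z ((xRy & x R^2 z) -> exists w (y R^3 w & z R^3 w)).

forall x forall y forall z ((xRy & x R^2 z) -> exists w (y R^3 w & z R^3 w))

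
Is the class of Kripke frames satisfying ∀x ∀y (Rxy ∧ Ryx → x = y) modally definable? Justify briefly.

Not definable by any modal formula

Any modally definable frame class is closed under surjective bounded morphisms.
The 6-cycle (worlds w0,w1,w2,w3,w4,w5 with w0→w1→w2→w3→w4→w5→w0) is antisymmetric. Sending even-indexed worlds to a and odd-indexed worlds to b is a surjective bounded morphism onto the two-world frame with a↔b, which is not antisymmetric.
So the class is not modally definable.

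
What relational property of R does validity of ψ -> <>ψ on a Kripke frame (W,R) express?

Replacing ψ by ¬ψ and contraposing gives the equivalent schema □ψ → ψ.
Suppose □ψ→ψ is valid. At any x set V(ψ)={w : Rxw}. Then □ψ holds at x, so ψ holds at x, i.e. Rxx.

reflexivity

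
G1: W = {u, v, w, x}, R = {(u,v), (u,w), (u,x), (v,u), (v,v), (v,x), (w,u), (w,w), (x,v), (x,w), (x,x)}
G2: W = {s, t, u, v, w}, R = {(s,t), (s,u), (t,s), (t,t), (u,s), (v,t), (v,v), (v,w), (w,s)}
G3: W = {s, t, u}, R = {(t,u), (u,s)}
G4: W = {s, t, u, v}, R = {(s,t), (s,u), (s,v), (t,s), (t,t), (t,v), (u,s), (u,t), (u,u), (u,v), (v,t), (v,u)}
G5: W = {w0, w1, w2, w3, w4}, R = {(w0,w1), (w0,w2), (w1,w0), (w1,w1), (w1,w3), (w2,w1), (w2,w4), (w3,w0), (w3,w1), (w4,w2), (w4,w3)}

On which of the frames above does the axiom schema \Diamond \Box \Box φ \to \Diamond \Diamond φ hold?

The schema corresponds to a generalized confluence (Geach) condition: \forall x \forall y (xRy \to \exists w (y R^2 w \wedge x R^2 w)).
G1: satisfies the condition.
G2: satisfies the condition.
G3: fails — tRu but no w with uR²w and tR²w.
G4: satisfies the condition.
G5: satisfies the condition.
Valid on: G1, G2, G4, G5.

G1, G2, G4, G5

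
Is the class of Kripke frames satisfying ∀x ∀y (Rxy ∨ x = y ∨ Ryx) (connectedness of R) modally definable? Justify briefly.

If a class were modally definable it would be closed under disjoint unions (Goldblatt–Thomason).
Take 2 disjoint single-world reflexive frames: each is trivially connected, but their disjoint union has 2 worlds with no edge between distinct components, so it is not connected.
So no modal formula (or set of formulas) defines exactly the connected frames.

Not modally definable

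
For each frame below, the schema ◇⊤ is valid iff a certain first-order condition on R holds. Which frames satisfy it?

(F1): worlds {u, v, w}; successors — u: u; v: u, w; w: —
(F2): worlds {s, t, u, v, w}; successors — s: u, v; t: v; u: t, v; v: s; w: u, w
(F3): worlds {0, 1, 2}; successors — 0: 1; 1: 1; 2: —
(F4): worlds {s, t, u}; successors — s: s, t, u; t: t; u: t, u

This is the axiom for seriality; its first-order frame correspondent is ∀x ∃y Rxy.
(F1): fails — world w has no successor.
(F2): ✓.
(F3): fails — world 2 has no successor.
(F4): ✓.

(F2), (F4)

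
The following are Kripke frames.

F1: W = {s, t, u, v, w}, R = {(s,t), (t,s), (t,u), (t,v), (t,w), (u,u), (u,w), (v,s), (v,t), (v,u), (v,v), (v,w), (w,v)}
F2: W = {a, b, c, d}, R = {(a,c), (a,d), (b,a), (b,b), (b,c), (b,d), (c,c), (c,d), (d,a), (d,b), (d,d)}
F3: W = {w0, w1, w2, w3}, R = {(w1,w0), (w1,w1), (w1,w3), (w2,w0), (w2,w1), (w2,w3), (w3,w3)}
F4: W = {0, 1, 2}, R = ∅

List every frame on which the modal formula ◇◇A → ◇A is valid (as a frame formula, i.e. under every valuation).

This is the axiom for transitivity; its first-order frame correspondent is ∀x ∀y ∀z (Rxy ∧ Ryz → Rxz).
F1: fails — Rtv and Rvt but not Rtt.
F2: fails — Rcd and Rdb but not Rcb.
F3: holds.
F4: holds.
Valid on: F3, F4.

F3, F4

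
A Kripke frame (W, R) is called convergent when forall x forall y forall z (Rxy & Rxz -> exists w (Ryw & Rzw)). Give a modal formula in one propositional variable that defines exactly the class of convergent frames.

The condition is convergence. The .2 schema ◇□q → □◇q defines it.

◇□q → □◇q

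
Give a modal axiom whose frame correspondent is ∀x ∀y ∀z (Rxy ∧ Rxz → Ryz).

This is the Euclidean property; the standard corresponding axiom is 5: ◇q → □◇q.
Suppose ◇q→□◇q is valid. Take Rxy, Rxz and set V(q)={y}. Then ◇q at x, so □◇q at x, so ◇q at z, so some w with Rzw has q; w=y, i.e. Rzy. By symmetry of the argument, Ryz.

◇q → □◇q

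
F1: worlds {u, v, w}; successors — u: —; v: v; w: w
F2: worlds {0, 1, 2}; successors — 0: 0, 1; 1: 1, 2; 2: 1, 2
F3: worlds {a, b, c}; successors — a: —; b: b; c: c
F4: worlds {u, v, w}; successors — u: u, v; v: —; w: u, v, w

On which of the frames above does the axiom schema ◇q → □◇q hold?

The schema corresponds to the Euclidean property: ∀x ∀y ∀z (Rxy ∧ Rxz → Ryz).
F1: condition met.
F2: fails — R01 and R00 but not R10.
F3: condition met.
F4: fails — Ruv and Ruv but not Rvv.
Valid on: F1, F3.

F1, F3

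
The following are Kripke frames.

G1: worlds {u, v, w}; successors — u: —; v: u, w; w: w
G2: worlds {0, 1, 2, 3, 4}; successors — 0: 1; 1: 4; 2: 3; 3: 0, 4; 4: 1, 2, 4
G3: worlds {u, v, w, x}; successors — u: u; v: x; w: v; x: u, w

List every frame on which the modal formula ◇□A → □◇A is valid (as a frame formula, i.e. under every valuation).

none

Frame correspondent (Sahlqvist): ∀x ∀y ∀z (Rxy ∧ Rxz → ∃w (Ryw ∧ Rzw)) — i.e. convergence.
G1: fails — Rvu and Rvu but u and u have no common successor.
G2: fails — R44 and R42 but 4 and 2 have no common successor.
G3: fails — Rxw and Rxu but w and u have no common successor.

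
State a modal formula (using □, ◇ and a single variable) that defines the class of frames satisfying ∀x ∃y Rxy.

This is seriality; the standard corresponding axiom is D: □p → ◇p.
Suppose □p→◇p is valid. At any x set V(p)=W. Then □p at x, so ◇p at x, so x has a successor.

□p → ◇p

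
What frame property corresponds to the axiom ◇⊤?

This schema is equivalent to the D axiom □ψ → ◇ψ.
It corresponds to seriality: ∀x ∃y Rxy.

Seriality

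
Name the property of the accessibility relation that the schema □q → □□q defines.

transitivity: ∀x ∀y ∀z (Rxy ∧ Ryz → Rxz)

This is the 4 axiom.
Its frame correspondent is transitivity — ∀x ∀y ∀z (Rxy ∧ Ryz → Rxz).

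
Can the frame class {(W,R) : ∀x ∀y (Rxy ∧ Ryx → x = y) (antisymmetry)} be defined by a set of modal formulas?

Modal frame validity is preserved under surjective bounded morphisms.
The 4-cycle (worlds w0,w1,w2,w3 with w0→w1→w2→w3→w0) is antisymmetric. Sending even-indexed worlds to s and odd-indexed worlds to t is a surjective bounded morphism onto the two-world frame with s↔t, which is not antisymmetric.
So the class is not modally definable.

No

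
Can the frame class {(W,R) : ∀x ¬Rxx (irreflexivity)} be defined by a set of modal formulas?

Not modally definable

If a class were modally definable it would be closed under surjective bounded morphisms (Goldblatt–Thomason).
The 3-cycle (worlds s,t,u with s→t→u→s) is irreflexive, and the map sending every world to a single reflexive point • is a surjective bounded morphism (forth: every edge maps to (•,•); back: every world has a successor). So any modal formula valid on the 3-cycle is also valid on the reflexive point, which is not irreflexive.
So no modal formula (or set of formulas) defines exactly the irreflexive frames.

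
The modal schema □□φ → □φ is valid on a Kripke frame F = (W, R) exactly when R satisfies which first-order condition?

Density

Suppose □□φ→□φ is valid. Take Rxy and set V(φ)={w : xR²w}. Then □□φ at x, so □φ at x, so φ at y, i.e. ∃z(Rxz∧Rzy).
Conversely, any frame satisfying ∀x ∀y (Rxy → ∃z (Rxz ∧ Rzy)) validates the schema.
So the correspondent is density.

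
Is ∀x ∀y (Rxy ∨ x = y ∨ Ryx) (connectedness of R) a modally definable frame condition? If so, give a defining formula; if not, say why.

No — not modally definable

If a class were modally definable it would be closed under disjoint unions (Goldblatt–Thomason).
Take 4 disjoint single-world reflexive frames: each is trivially connected, but their disjoint union has 4 worlds with no edge between distinct components, so it is not connected.
So no modal formula (or set of formulas) defines exactly the connected frames.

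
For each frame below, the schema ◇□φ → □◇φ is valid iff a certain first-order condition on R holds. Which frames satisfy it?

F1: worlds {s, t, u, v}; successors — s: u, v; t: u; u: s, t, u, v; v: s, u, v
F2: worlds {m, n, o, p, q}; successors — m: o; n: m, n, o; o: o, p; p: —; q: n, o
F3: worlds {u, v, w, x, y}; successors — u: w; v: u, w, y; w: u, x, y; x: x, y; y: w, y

F1

This is the axiom for convergence; its first-order frame correspondent is ∀x ∀y ∀z (Rxy ∧ Rxz → ∃w (Ryw ∧ Rzw)).
F1: holds.
F2: fails — Rop and Rop but p and p have no common successor.
F3: fails — Rvw and Rvu but w and u have no common successor.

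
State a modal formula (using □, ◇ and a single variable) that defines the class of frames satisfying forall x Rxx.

□s → s

A defining formula is □s → s (the T axiom).
Suppose □s→s is valid. At any x set V(s)={w : Rxw}. Then □s holds at x, so s holds at x, i.e. Rxx.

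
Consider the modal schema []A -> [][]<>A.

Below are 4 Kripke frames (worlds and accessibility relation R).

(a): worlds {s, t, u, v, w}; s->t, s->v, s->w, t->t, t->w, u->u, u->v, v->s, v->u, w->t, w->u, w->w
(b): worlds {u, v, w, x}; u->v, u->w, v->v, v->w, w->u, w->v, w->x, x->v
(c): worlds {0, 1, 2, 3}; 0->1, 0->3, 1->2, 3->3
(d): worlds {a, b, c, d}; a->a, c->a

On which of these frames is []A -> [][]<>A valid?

(b), (d)

Frame correspondent (Sahlqvist): forall x forall z (x R^2 z -> exists w (xRw & zRw)) — i.e. a generalized confluence (Geach) condition.
(a): fails — tR²u but no w* with tRw* and uRw*.
(b): condition met.
(c): fails — 0R²2 but no w with 0Rw and 2Rw.
(d): condition met.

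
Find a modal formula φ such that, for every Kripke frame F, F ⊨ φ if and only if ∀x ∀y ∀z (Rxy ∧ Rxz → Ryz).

◇q → □◇q

This is the Euclidean property; the standard corresponding axiom is 5: ◇q → □◇q.
Suppose ◇q→□◇q is valid. Take Rxy, Rxz and set V(q)={y}. Then ◇q at x, so □◇q at x, so ◇q at z, so some w with Rzw has q; w=y, i.e. Rzy. By symmetry of the argument, Ryz.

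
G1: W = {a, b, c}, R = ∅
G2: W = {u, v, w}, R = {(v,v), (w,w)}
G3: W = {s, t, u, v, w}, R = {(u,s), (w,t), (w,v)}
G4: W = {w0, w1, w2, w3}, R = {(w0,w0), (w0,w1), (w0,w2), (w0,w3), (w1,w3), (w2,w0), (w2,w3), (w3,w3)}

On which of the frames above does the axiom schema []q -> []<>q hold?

G1, G2, G4

The schema corresponds to a generalized confluence (Geach) condition: forall x forall z (xRz -> exists w (xRw & zRw)).
G1: satisfies the condition.
G2: satisfies the condition.
G3: fails — uRs but no w* with uRw* and sRw*.
G4: satisfies the condition.
Valid on: G1, G2, G4.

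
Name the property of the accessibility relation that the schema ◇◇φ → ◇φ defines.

Transitivity

This is a form of the 4 axiom.
Its frame correspondent is transitivity — ∀x ∀y ∀z (Rxy ∧ Ryz → Rxz).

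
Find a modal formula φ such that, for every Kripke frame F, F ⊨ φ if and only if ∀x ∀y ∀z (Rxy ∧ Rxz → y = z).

◇q → □q

The condition is partial functionality. The CD schema ◇q → □q defines it.
Suppose ◇q→□q is valid. Take Rxy, Rxz and set V(q)={y}. Then ◇q at x, so □q at x, so q at z, i.e. z=y.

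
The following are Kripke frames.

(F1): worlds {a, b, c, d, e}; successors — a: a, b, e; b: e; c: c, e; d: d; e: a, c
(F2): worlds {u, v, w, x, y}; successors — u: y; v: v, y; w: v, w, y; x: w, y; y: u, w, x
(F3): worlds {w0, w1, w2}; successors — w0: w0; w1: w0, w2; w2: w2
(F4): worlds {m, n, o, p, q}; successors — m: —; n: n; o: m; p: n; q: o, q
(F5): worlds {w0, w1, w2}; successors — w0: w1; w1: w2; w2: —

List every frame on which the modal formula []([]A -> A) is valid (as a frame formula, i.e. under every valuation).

Frame correspondent (Sahlqvist): forall x forall y (Rxy -> Ryy) — i.e. shift-reflexivity.
(F1): fails — Rab but not Rbb.
(F2): fails — Ryx but not Rxx.
(F3): ✓.
(F4): fails — Rom but not Rmm.
(F5): fails — Rw1w2 but not Rw2w2.

(F3)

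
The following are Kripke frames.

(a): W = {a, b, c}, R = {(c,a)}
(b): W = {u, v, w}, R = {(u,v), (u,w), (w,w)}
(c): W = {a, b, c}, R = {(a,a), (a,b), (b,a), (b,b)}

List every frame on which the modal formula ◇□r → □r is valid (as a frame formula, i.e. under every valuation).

Frame correspondent (Sahlqvist): ∀x ∀y ∀z (Rxy ∧ Rxz → Ryz) — i.e. the Euclidean property.
(a): fails — Rca and Rca but not Raa.
(b): fails — Ruv and Ruv but not Rvv.
(c): condition met.
Valid on: (c).

(c)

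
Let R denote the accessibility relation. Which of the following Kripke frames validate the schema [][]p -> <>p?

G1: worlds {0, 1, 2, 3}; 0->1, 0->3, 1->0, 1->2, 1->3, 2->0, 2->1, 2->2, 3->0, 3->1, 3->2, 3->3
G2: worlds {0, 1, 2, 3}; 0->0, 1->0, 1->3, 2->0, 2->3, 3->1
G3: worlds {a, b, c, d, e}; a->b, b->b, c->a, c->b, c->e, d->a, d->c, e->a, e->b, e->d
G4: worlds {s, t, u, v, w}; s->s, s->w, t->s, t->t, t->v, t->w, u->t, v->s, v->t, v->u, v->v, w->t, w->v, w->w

The schema corresponds to a generalized confluence (Geach) condition: forall x exists w (x R^2 w & xRw).
G1: holds.
G2: fails — at 3 but no w with 3R²w and 3Rw.
G3: holds.
G4: holds.

G1, G3, G4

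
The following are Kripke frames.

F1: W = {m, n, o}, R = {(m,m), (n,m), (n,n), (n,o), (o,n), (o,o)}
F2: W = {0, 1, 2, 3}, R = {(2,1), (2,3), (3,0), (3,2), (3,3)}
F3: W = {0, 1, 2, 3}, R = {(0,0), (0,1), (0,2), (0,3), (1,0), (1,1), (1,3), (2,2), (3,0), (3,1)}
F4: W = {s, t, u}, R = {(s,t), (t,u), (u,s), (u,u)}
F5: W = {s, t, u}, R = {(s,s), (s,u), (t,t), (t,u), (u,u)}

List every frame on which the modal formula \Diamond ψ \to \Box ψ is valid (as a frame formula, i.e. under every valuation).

The schema corresponds to partial functionality: \forall x \forall y \forall z (Rxy \wedge Rxz \to y = z).
F1: fails — n sees both m and n.
F2: fails — 2 sees both 1 and 3.
F3: fails — 0 sees both 0 and 1.
F4: fails — u sees both s and u.
F5: fails — s sees both s and u.

none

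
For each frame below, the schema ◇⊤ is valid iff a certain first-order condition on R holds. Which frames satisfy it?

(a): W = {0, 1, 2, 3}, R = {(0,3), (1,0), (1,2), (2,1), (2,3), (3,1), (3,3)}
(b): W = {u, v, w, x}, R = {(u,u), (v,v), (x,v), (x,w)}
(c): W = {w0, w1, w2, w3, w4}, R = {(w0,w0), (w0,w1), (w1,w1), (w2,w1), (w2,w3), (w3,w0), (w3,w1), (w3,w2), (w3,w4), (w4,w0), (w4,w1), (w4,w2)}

The schema corresponds to seriality: ∀x ∃y Rxy.
(a): ✓.
(b): fails — world w has no successor.
(c): ✓.
Valid on: (a), (c).

(a), (c)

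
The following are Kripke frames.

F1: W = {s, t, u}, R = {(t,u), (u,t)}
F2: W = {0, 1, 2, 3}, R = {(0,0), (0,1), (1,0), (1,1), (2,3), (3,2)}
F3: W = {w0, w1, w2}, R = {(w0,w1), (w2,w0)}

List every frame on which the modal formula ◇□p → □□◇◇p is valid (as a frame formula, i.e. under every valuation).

Frame correspondent (Sahlqvist): ∀x ∀y ∀z ((xRy ∧ xR²z) → ∃w (yRw ∧ zR²w)) — i.e. a generalized confluence (Geach) condition.
F1: holds.
F2: holds.
F3: fails — w2Rw0, w2R²w1 but no w with w0Rw and w1R²w.

F1, F2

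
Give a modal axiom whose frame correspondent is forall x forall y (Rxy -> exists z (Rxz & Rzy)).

□□s → □s

This is density; the standard corresponding axiom is C4: □□s → □s.
Suppose □□s→□s is valid. Take Rxy and set V(s)={w : xR²w}. Then □□s at x, so □s at x, so s at y, i.e. ∃z(Rxz∧Rzy).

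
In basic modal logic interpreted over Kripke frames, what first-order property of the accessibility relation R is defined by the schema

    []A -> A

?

This is the T axiom.
It corresponds to reflexivity: forall x Rxx.

reflexivity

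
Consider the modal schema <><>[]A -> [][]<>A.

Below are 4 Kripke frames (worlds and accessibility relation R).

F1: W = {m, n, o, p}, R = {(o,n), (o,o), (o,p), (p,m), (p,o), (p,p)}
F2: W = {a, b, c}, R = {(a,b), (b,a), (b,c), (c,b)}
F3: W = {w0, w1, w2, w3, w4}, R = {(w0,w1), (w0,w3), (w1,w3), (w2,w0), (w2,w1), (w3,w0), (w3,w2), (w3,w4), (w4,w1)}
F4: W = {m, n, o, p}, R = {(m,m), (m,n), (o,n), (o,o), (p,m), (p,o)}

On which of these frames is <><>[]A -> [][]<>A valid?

The schema corresponds to a generalized confluence (Geach) condition: forall x forall y forall z ((x R^2 y & x R^2 z) -> exists w (yRw & zRw)).
F1: fails — oR²m, oR²m but no w with mRw and mRw.
F2: ✓.
F3: fails — w0R²w0, w0R²w3 but no w with w0Rw and w3Rw.
F4: fails — mR²m, mR²n but no w with mRw and nRw.
Valid on: F2.

F2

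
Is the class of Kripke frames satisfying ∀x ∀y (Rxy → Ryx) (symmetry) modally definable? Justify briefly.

Yes — defined by q → □◇q

This is a Sahlqvist condition; the B axiom q → □◇q defines it.
Suppose q→□◇q is valid. Take Rxy and set V(q)={x}. Then q at x, so □◇q at x, so ◇q at y, so some z with Ryz has q; z=x, i.e. Ryx.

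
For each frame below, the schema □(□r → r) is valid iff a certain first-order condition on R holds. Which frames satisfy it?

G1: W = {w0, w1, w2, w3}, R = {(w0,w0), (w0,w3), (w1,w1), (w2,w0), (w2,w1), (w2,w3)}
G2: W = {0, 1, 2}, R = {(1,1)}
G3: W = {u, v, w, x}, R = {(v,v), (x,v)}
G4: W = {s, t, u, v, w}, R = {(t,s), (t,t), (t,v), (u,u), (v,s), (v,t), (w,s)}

Frame correspondent (Sahlqvist): ∀x ∀y (Rxy → Ryy) — i.e. shift-reflexivity.
G1: fails — Rw0w3 but not Rw3w3.
G2: holds.
G3: holds.
G4: fails — Rtv but not Rvv.

G2, G3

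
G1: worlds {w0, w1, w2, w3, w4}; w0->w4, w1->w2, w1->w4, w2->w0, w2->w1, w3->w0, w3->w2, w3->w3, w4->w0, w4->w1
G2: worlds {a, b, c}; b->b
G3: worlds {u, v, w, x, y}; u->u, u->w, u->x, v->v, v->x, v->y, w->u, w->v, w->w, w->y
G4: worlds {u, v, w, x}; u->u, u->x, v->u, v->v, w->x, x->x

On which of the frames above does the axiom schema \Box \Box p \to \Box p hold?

G2, G3, G4

This is the axiom for density; its first-order frame correspondent is \forall x \forall y (Rxy \to \exists z (Rxz \wedge Rzy)).
G1: fails — Rw1w2 but no z with Rw1z and Rzw2.
G2: satisfies the condition.
G3: satisfies the condition.
G4: satisfies the condition.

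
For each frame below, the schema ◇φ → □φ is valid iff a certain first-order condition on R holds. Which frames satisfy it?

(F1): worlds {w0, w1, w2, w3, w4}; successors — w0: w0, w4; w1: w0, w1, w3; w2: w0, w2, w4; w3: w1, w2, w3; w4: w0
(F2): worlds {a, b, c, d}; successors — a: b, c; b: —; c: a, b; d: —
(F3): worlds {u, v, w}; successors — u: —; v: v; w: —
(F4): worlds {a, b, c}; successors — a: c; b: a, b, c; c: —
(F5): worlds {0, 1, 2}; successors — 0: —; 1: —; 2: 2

(F3), (F5)

This is the axiom for partial functionality; its first-order frame correspondent is ∀x ∀y ∀z (Rxy ∧ Rxz → y = z).
(F1): fails — w0 sees both w0 and w4.
(F2): fails — a sees both b and c.
(F3): holds.
(F4): fails — b sees both a and b.
(F5): holds.
Valid on: (F3), (F5).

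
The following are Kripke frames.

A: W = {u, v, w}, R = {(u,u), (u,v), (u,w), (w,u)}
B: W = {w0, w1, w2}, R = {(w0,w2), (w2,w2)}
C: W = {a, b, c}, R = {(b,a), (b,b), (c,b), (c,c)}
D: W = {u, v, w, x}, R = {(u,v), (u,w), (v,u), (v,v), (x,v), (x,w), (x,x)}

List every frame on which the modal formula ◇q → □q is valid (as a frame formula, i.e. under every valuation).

B

This is the axiom for partial functionality; its first-order frame correspondent is ∀x ∀y ∀z (Rxy ∧ Rxz → y = z).
A: fails — u sees both u and v.
B: holds.
C: fails — b sees both a and b.
D: fails — u sees both v and w.
Valid on: B.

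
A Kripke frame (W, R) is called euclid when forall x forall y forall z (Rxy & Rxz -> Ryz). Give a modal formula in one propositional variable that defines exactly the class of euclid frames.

The condition is the Euclidean property. The 5 schema ◇ψ → □◇ψ defines it.

◇ψ → □◇ψ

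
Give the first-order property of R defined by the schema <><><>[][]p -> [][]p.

This is a Sahlqvist (Geach-type) schema ◇^3□^2p → □^2◇^0p.
Minimal-valuation argument: fix x; take any y with xR^3y and any z with xR^2z. Set V(p) to the set of worlds R-reachable from y in exactly 2 steps. Then □^2p holds at y, so the antecedent holds at x; validity forces ◇^0p at z, giving a w with zR^0w and yR^2w.
First-order correspondent: forall x forall y forall z ((x R^3 y & x R^2 z) -> exists w (y R^2 w & z = w)).

forall x forall y forall z ((x R^3 y & x R^2 z) -> exists w (y R^2 w & z = w))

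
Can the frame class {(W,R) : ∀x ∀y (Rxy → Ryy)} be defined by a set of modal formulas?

This is a Sahlqvist condition; the T□ axiom □(□p → p) defines it.

Yes, by □(□p → p)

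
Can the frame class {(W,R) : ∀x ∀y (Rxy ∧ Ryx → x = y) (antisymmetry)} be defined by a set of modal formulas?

Any modally definable frame class is closed under surjective bounded morphisms.
The 4-cycle (worlds w0,w1,w2,w3 with w0→w1→w2→w3→w0) is antisymmetric. Sending even-indexed worlds to s and odd-indexed worlds to t is a surjective bounded morphism onto the two-world frame with s↔t, which is not antisymmetric.
Hence antisymmetry is not modally definable.

Not definable by any modal formula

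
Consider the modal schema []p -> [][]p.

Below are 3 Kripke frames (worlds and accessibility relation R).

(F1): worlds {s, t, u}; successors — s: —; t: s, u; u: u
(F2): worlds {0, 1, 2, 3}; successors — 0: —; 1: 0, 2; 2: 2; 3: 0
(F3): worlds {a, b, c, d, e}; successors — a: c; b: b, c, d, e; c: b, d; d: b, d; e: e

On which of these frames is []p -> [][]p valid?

(F1), (F2)

The schema corresponds to transitivity: forall x forall y forall z (Rxy & Ryz -> Rxz).
(F1): ✓.
(F2): ✓.
(F3): fails — Rcb and Rbc but not Rcc.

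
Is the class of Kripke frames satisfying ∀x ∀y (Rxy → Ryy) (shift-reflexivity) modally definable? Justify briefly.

Yes — defined by □(□r → r)

This is a Sahlqvist condition; the T□ axiom □(□r → r) defines it.
Suppose □(□r→r) is valid. Take Rxy and set V(r)={w : Ryw}. Then at y, □r holds; since □(□r→r) at x, □r→r at y, so r at y, i.e. Ryy.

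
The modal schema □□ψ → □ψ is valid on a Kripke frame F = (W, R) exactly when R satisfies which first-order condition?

density: ∀x ∀y (Rxy → ∃z (Rxz ∧ Rzy))

This schema is the C4 axiom.
It corresponds to density: ∀x ∀y (Rxy → ∃z (Rxz ∧ Rzy)).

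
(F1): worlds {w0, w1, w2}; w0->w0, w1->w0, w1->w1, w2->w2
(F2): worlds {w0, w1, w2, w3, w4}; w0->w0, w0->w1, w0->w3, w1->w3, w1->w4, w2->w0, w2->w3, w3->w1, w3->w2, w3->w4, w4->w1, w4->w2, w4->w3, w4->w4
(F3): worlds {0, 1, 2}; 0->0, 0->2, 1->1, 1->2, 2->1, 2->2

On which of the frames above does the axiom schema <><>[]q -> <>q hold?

The schema corresponds to a generalized confluence (Geach) condition: forall x forall y (x R^2 y -> exists w (yRw & xRw)).
(F1): ✓.
(F2): fails — w2R²w3 but no w with w3Rw and w2Rw.
(F3): ✓.

(F1), (F3)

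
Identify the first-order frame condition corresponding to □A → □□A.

Suppose □A→□□A is valid. Take Rxy, Ryz and set V(A)={w : Rxw}. Then □A at x, so □□A at x, so □A at y, so A at z, i.e. Rxz.
Conversely, on a frame with transitivity the schema holds at every world under every valuation.
So the correspondent is transitivity.

transitivity: ∀x ∀y ∀z (Rxy ∧ Ryz → Rxz)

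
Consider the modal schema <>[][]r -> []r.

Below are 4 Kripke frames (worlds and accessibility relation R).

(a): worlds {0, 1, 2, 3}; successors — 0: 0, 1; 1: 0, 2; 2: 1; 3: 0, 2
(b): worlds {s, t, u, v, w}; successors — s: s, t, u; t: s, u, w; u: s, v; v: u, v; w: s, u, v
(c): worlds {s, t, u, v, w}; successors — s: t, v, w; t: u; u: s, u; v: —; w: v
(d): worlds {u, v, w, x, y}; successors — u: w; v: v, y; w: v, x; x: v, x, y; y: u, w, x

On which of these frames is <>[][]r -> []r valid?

(a)

This is the axiom for a generalized confluence (Geach) condition; its first-order frame correspondent is forall x forall y forall z ((xRy & xRz) -> exists w (y R^2 w & z = w)).
(a): holds.
(b): fails — tRu, tRw but no w* with uR²w* and w=w*.
(c): fails — sRt, sRt but no w* with tR²w* and t=w*.
(d): fails — uRw, uRw but no t with wR²t and w=t.
Valid on: (a).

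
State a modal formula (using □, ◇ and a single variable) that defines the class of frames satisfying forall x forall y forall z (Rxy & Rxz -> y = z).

◇p → □p

A defining formula is ◇p → □p (the CD axiom).
Suppose ◇p→□p is valid. Take Rxy, Rxz and set V(p)={y}. Then ◇p at x, so □p at x, so p at z, i.e. z=y.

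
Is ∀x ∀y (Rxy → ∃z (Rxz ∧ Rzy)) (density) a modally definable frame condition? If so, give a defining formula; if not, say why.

Yes, by □□p → □p

This is a Sahlqvist condition; the C4 axiom □□p → □p defines it.
Suppose □□p→□p is valid. Take Rxy and set V(p)={w : xR²w}. Then □□p at x, so □p at x, so p at y, i.e. ∃z(Rxz∧Rzy).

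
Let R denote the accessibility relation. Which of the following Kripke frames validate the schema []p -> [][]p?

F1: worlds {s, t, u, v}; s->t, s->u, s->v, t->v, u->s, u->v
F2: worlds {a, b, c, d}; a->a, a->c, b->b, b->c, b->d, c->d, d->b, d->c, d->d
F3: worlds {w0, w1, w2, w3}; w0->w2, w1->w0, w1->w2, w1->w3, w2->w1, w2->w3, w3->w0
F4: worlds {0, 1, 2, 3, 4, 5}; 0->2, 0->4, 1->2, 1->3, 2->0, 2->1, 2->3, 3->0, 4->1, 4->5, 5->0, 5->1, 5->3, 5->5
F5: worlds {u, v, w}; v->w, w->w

F5

The schema corresponds to transitivity: forall x forall y forall z (Rxy & Ryz -> Rxz).
F1: fails — Rus and Rsu but not Ruu.
F2: fails — Rcd and Rdc but not Rcc.
F3: fails — Rw1w2 and Rw2w1 but not Rw1w1.
F4: fails — R02 and R23 but not R03.
F5: ✓.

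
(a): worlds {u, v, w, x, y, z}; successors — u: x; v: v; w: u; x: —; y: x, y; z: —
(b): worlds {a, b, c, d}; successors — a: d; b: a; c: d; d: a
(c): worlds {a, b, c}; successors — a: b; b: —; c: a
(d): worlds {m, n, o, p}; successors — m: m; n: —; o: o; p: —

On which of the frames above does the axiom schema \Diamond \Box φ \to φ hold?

(d)

Frame correspondent (Sahlqvist): \forall x \forall y (Rxy \to Ryx) — i.e. symmetry.
(a): fails — Ryx but not Rxy.
(b): fails — Rba but not Rab.
(c): fails — Rca but not Rac.
(d): condition met.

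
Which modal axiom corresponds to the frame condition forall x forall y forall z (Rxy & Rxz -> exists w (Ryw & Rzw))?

A defining formula is ◇□p → □◇p (the .2 axiom).
Suppose ◇□p→□◇p is valid. Take Rxy, Rxz and set V(p)={w : Ryw}. Then □p at y so ◇□p at x, so □◇p at x, so ◇p at z, giving w with Rzw and Ryw.

◇□p → □◇p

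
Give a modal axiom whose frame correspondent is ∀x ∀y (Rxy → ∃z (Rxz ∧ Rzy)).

The condition is density. The C4 schema □□q → □q defines it.

□□q → □q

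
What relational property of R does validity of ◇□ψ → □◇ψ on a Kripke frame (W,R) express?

Suppose ◇□ψ→□◇ψ is valid. Take Rxy, Rxz and set V(ψ)={w : Ryw}. Then □ψ at y so ◇□ψ at x, so □◇ψ at x, so ◇ψ at z, giving w with Rzw and Ryw.
Conversely, any frame satisfying ∀x ∀y ∀z (Rxy ∧ Rxz → ∃w (Ryw ∧ Rzw)) validates the schema.
Frame condition: ∀x ∀y ∀z (Rxy ∧ Rxz → ∃w (Ryw ∧ Rzw)).

Convergence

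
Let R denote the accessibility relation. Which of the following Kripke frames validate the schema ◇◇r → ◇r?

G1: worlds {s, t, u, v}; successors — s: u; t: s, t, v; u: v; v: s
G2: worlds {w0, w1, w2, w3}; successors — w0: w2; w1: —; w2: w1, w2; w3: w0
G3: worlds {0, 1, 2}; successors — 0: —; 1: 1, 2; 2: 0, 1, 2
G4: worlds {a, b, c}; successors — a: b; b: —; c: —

G4

This is the axiom for transitivity; its first-order frame correspondent is ∀x ∀y ∀z (Rxy ∧ Ryz → Rxz).
G1: fails — Ruv and Rvs but not Rus.
G2: fails — Rw0w2 and Rw2w1 but not Rw0w1.
G3: fails — R12 and R20 but not R10.
G4: holds.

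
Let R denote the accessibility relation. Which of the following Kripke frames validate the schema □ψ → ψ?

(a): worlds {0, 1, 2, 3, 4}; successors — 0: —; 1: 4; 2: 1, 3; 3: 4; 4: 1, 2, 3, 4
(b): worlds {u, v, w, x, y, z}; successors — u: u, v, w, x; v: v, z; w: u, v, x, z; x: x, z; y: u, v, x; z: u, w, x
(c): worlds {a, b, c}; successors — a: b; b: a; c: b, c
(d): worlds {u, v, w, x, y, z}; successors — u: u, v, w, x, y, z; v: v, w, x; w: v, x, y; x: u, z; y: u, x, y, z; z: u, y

Frame correspondent (Sahlqvist): ∀x Rxx — i.e. reflexivity.
(a): fails — world 0 does not see itself.
(b): fails — world w does not see itself.
(c): fails — world a does not see itself.
(d): fails — world w does not see itself.

none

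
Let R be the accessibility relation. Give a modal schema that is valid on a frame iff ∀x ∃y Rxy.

□p → ◇p

The condition is seriality. The D schema □p → ◇p defines it.
Suppose □p→◇p is valid. At any x set V(p)=W. Then □p at x, so ◇p at x, so x has a successor.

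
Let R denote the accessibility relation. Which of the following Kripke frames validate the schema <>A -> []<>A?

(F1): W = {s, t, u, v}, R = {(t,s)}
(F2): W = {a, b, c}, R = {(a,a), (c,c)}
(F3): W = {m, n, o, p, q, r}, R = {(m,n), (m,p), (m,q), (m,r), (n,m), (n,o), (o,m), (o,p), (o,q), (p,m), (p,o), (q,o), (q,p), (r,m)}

This is the axiom for the Euclidean property; its first-order frame correspondent is forall x forall y forall z (Rxy & Rxz -> Ryz).
(F1): fails — Rts and Rts but not Rss.
(F2): satisfies the condition.
(F3): fails — Rmr and Rmr but not Rrr.
Valid on: (F2).

(F2)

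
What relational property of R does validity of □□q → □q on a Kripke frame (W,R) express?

Suppose □□q→□q is valid. Take Rxy and set V(q)={w : xR²w}. Then □□q at x, so □q at x, so q at y, i.e. ∃z(Rxz∧Rzy).
Conversely, any frame satisfying ∀x ∀y (Rxy → ∃z (Rxz ∧ Rzy)) validates the schema.
So the correspondent is density.

density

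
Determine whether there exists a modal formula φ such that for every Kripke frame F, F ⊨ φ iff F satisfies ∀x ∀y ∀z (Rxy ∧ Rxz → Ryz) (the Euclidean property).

Yes: it is the Euclidean property, defined by the 5 schema ◇r → □◇r.
Suppose ◇r→□◇r is valid. Take Rxy, Rxz and set V(r)={y}. Then ◇r at x, so □◇r at x, so ◇r at z, so some w with Rzw has r; w=y, i.e. Rzy. By symmetry of the argument, Ryz.

Definable; ◇r → □◇r defines it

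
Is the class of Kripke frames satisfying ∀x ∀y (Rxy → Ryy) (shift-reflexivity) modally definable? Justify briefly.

Definable; □(□r → r) defines it

This is a Sahlqvist condition; the T□ axiom □(□r → r) defines it.
Suppose □(□r→r) is valid. Take Rxy and set V(r)={w : Ryw}. Then at y, □r holds; since □(□r→r) at x, □r→r at y, so r at y, i.e. Ryy.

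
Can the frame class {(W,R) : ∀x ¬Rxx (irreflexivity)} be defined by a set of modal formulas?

No

If a class were modally definable it would be closed under surjective bounded morphisms (Goldblatt–Thomason).
The 3-cycle (worlds w0,w1,w2 with w0→w1→w2→w0) is irreflexive, and the map sending every world to a single reflexive point • is a surjective bounded morphism (forth: every edge maps to (•,•); back: every world has a successor). So any modal formula valid on the 3-cycle is also valid on the reflexive point, which is not irreflexive.
Hence irreflexivity is not modally definable.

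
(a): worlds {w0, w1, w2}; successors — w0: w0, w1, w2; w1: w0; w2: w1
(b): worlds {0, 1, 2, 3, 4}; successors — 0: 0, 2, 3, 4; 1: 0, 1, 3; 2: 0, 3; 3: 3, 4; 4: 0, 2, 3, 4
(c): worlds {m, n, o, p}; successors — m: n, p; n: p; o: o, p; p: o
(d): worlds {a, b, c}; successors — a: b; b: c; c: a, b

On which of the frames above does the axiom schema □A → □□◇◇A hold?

(a), (b), (c)

Frame correspondent (Sahlqvist): ∀x ∀z (xR²z → ∃w (xRw ∧ zR²w)) — i.e. a generalized confluence (Geach) condition.
(a): holds.
(b): holds.
(c): holds.
(d): fails — bR²b but no w with bRw and bR²w.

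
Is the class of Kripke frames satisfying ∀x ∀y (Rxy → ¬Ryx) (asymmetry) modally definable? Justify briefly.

Not modally definable

If a class were modally definable it would be closed under surjective bounded morphisms (Goldblatt–Thomason).
The 4-cycle (worlds 0,1,2,3 with 0→1→2→3→0) is asymmetric. Mapping every world to a single reflexive point • is a surjective bounded morphism, and the reflexive point is not asymmetric (R•• but asymmetry requires ¬R••).
Hence asymmetry is not modally definable.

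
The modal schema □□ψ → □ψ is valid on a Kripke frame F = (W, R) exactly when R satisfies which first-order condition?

density

This schema is the C4 axiom.
It corresponds to density: ∀x ∀y (Rxy → ∃z (Rxz ∧ Rzy)).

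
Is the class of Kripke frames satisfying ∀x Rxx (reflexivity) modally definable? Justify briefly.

Yes, by □r → r

Yes: it is reflexivity, defined by the T schema □r → r.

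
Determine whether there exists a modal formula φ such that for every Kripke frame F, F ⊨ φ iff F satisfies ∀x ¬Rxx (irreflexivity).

No — not modally definable

Any modally definable frame class is closed under surjective bounded morphisms.
The 5-cycle (worlds 0,1,2,3,4 with 0→1→2→3→4→0) is irreflexive, and the map sending every world to a single reflexive point • is a surjective bounded morphism (forth: every edge maps to (•,•); back: every world has a successor). So any modal formula valid on the 5-cycle is also valid on the reflexive point, which is not irreflexive.
So the class is not modally definable.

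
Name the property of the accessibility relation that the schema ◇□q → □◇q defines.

Convergence

Suppose ◇□q→□◇q is valid. Take Rxy, Rxz and set V(q)={w : Ryw}. Then □q at y so ◇□q at x, so □◇q at x, so ◇q at z, giving w with Rzw and Ryw.
Conversely, any frame satisfying ∀x ∀y ∀z (Rxy ∧ Rxz → ∃w (Ryw ∧ Rzw)) validates the schema.
So the correspondent is convergence.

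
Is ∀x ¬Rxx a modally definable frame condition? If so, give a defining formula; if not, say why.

Modal frame validity is preserved under surjective bounded morphisms.
The 5-cycle (worlds a,b,c,d,e with a→b→c→d→e→a) is irreflexive, and the map sending every world to a single reflexive point • is a surjective bounded morphism (forth: every edge maps to (•,•); back: every world has a successor). So any modal formula valid on the 5-cycle is also valid on the reflexive point, which is not irreflexive.
So no modal formula (or set of formulas) defines exactly the irreflexive frames.

No — not modally definable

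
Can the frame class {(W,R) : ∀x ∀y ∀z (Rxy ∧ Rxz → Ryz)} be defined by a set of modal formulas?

Yes, by ◇p → □◇p

Yes: it is the Euclidean property, defined by the 5 schema ◇p → □◇p.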